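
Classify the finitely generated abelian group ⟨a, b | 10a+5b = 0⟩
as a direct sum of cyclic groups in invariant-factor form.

rank_ℚ(R)=1; free=2−1=1
SNF(R) diag = [5] → torsion [5]

Answer: M ≅ ℤ^1 ⊕ ℤ/5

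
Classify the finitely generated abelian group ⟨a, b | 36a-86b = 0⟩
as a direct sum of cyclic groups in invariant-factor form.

rank_ℚ(R)=1; free=2−1=1
SNF(R) diag = [2] → torsion [2]

Answer: M ≅ ℤ^1 ⊕ ℤ/2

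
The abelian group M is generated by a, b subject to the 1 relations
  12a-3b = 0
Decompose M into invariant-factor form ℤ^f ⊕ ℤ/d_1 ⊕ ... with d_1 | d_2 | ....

Answer: M ≅ ℤ^1 ⊕ ℤ/3

Derivation:
rank_ℚ(R)=1; free=2−1=1
SNF(R) diag = [3] → torsion [3]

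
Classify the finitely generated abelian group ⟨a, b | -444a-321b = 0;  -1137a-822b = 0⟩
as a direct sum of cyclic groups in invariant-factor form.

rank_ℚ(R)=2; free=2−2=0
SNF(R) diag = [3, 3] → torsion [3, 3]

Answer: M ≅ ℤ/3 ⊕ ℤ/3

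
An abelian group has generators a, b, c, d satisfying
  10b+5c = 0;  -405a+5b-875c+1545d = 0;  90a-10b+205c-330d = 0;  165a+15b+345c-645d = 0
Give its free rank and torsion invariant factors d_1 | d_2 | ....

rank_ℚ(R)=4; free=4−4=0
SNF(R) diag = [5, 15, 30, 60] → torsion [5, 15, 30, 60]

Answer: M ≅ ℤ/5 ⊕ ℤ/15 ⊕ ℤ/30 ⊕ ℤ/60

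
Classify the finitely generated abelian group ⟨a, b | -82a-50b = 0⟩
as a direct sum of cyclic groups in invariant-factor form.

rank_ℚ(R)=1; free=2−1=1
SNF(R) diag = [2] → torsion [2]

Answer: M ≅ ℤ^1 ⊕ ℤ/2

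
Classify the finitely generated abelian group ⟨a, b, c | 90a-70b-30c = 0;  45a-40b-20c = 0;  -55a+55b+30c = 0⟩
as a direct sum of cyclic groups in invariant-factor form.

Answer: M ≅ ℤ/5 ⊕ ℤ/5 ⊕ ℤ/10

Derivation:
rank_ℚ(R)=3; free=3−3=0
SNF(R) diag = [5, 5, 10] → torsion [5, 5, 10]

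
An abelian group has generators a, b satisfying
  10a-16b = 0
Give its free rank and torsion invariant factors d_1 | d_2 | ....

rank_ℚ(R)=1; free=2−1=1
SNF(R) diag = [2] → torsion [2]

Answer: M ≅ ℤ^1 ⊕ ℤ/2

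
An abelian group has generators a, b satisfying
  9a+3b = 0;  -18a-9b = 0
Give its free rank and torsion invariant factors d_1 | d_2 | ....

Answer: M ≅ ℤ/3 ⊕ ℤ/9

Derivation:
rank_ℚ(R)=2; free=2−2=0
SNF(R) diag = [3, 9] → torsion [3, 9]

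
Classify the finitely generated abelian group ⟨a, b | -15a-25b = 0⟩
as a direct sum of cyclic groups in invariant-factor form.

rank_ℚ(R)=1; free=2−1=1
SNF(R) diag = [5] → torsion [5]

Answer: M ≅ ℤ^1 ⊕ ℤ/5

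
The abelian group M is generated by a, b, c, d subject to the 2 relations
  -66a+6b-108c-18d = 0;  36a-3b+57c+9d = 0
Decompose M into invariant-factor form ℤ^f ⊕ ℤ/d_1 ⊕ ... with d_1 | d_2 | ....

rank_ℚ(R)=2; free=4−2=2
SNF(R) diag = [3, 6] → torsion [3, 6]

Answer: M ≅ ℤ^2 ⊕ ℤ/3 ⊕ ℤ/6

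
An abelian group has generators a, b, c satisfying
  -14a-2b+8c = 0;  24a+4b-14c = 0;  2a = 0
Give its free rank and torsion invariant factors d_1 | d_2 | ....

Answer: M ≅ ℤ/2 ⊕ ℤ/2 ⊕ ℤ/2

Derivation:
rank_ℚ(R)=3; free=3−3=0
SNF(R) diag = [2, 2, 2] → torsion [2, 2, 2]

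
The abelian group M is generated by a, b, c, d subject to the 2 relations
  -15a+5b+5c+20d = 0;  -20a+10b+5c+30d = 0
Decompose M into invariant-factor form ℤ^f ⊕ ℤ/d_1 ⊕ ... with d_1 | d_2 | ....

rank_ℚ(R)=2; free=4−2=2
SNF(R) diag = [5, 5] → torsion [5, 5]

Answer: M ≅ ℤ^2 ⊕ ℤ/5 ⊕ ℤ/5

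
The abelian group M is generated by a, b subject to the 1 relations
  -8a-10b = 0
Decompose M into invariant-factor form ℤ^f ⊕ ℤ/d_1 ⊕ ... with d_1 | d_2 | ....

rank_ℚ(R)=1; free=2−1=1
SNF(R) diag = [2] → torsion [2]

Answer: M ≅ ℤ^1 ⊕ ℤ/2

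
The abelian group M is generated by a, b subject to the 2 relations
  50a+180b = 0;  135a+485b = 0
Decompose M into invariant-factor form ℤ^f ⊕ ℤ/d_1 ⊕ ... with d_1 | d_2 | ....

rank_ℚ(R)=2; free=2−2=0
SNF(R) diag = [5, 10] → torsion [5, 10]

Answer: M ≅ ℤ/5 ⊕ ℤ/10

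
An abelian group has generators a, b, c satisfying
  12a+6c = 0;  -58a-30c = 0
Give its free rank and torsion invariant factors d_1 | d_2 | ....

rank_ℚ(R)=2; free=3−2=1
SNF(R) diag = [2, 6] → torsion [2, 6]

Answer: M ≅ ℤ^1 ⊕ ℤ/2 ⊕ ℤ/6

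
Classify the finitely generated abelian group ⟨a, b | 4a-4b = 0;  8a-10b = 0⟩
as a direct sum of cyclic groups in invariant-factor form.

Answer: M ≅ ℤ/2 ⊕ ℤ/4

Derivation:
rank_ℚ(R)=2; free=2−2=0
SNF(R) diag = [2, 4] → torsion [2, 4]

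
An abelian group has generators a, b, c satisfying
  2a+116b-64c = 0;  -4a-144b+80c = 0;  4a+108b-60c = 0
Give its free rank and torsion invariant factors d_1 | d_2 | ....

rank_ℚ(R)=3; free=3−3=0
SNF(R) diag = [2, 4, 8] → torsion [2, 4, 8]

Answer: M ≅ ℤ/2 ⊕ ℤ/4 ⊕ ℤ/8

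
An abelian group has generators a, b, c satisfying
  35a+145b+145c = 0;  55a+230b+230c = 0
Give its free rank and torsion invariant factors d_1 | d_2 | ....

rank_ℚ(R)=2; free=3−2=1
SNF(R) diag = [5, 15] → torsion [5, 15]

Answer: M ≅ ℤ^1 ⊕ ℤ/5 ⊕ ℤ/15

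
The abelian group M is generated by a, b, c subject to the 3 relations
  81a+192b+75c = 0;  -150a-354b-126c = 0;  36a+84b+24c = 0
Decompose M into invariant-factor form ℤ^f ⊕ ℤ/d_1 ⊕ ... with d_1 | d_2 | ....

rank_ℚ(R)=3; free=3−3=0
SNF(R) diag = [3, 6, 12] → torsion [3, 6, 12]

Answer: M ≅ ℤ/3 ⊕ ℤ/6 ⊕ ℤ/12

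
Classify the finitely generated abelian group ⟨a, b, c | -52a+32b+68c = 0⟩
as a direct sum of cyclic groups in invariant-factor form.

rank_ℚ(R)=1; free=3−1=2
SNF(R) diag = [4] → torsion [4]

Answer: M ≅ ℤ^2 ⊕ ℤ/4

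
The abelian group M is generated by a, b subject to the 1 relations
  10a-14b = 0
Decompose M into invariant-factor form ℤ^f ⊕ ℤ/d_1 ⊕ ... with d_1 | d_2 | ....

Answer: M ≅ ℤ^1 ⊕ ℤ/2

Derivation:
rank_ℚ(R)=1; free=2−1=1
SNF(R) diag = [2] → torsion [2]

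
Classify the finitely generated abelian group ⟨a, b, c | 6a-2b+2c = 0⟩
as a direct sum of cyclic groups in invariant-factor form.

Answer: M ≅ ℤ^2 ⊕ ℤ/2

Derivation:
rank_ℚ(R)=1; free=3−1=2
SNF(R) diag = [2] → torsion [2]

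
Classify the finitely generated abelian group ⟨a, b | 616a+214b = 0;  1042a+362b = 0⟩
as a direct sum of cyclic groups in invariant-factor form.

rank_ℚ(R)=2; free=2−2=0
SNF(R) diag = [2, 2] → torsion [2, 2]

Answer: M ≅ ℤ/2 ⊕ ℤ/2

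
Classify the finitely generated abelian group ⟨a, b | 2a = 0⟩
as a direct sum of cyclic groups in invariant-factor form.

rank_ℚ(R)=1; free=2−1=1
SNF(R) diag = [2] → torsion [2]

Answer: M ≅ ℤ^1 ⊕ ℤ/2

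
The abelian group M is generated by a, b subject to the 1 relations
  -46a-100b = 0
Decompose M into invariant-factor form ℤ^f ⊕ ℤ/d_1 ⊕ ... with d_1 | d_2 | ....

Answer: M ≅ ℤ^1 ⊕ ℤ/2

Derivation:
rank_ℚ(R)=1; free=2−1=1
SNF(R) diag = [2] → torsion [2]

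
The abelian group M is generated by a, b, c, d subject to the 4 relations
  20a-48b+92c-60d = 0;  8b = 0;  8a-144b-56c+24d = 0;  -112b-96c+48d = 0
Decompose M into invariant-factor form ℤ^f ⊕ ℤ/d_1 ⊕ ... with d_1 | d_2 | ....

Answer: M ≅ ℤ/4 ⊕ ℤ/8 ⊕ ℤ/16 ⊕ ℤ/48

Derivation:
rank_ℚ(R)=4; free=4−4=0
SNF(R) diag = [4, 8, 16, 48] → torsion [4, 8, 16, 48]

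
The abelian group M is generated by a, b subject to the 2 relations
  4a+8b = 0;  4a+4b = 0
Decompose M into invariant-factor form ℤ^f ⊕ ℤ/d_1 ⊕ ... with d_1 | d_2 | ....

Answer: M ≅ ℤ/4 ⊕ ℤ/4

Derivation:
rank_ℚ(R)=2; free=2−2=0
SNF(R) diag = [4, 4] → torsion [4, 4]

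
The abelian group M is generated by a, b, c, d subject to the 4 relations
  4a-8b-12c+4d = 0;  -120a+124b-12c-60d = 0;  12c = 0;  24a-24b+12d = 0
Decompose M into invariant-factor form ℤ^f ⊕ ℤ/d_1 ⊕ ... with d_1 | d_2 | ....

Answer: M ≅ ℤ/4 ⊕ ℤ/4 ⊕ ℤ/12 ⊕ ℤ/12

Derivation:
rank_ℚ(R)=4; free=4−4=0
SNF(R) diag = [4, 4, 12, 12] → torsion [4, 4, 12, 12]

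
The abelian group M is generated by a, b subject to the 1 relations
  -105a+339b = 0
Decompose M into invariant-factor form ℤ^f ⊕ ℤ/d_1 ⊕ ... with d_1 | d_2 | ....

Answer: M ≅ ℤ^1 ⊕ ℤ/3

Derivation:
rank_ℚ(R)=1; free=2−1=1
SNF(R) diag = [3] → torsion [3]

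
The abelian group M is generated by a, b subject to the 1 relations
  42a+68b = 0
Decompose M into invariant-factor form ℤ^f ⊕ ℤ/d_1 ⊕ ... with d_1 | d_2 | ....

rank_ℚ(R)=1; free=2−1=1
SNF(R) diag = [2] → torsion [2]

Answer: M ≅ ℤ^1 ⊕ ℤ/2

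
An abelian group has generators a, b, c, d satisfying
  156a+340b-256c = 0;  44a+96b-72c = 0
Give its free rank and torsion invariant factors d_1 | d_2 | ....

Answer: M ≅ ℤ^2 ⊕ ℤ/4 ⊕ ℤ/4

Derivation:
rank_ℚ(R)=2; free=4−2=2
SNF(R) diag = [4, 4] → torsion [4, 4]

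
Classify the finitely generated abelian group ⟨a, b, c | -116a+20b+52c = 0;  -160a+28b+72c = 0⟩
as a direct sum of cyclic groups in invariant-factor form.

rank_ℚ(R)=2; free=3−2=1
SNF(R) diag = [4, 4] → torsion [4, 4]

Answer: M ≅ ℤ^1 ⊕ ℤ/4 ⊕ ℤ/4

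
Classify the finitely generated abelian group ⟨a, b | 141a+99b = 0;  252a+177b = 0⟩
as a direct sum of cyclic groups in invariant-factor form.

rank_ℚ(R)=2; free=2−2=0
SNF(R) diag = [3, 3] → torsion [3, 3]

Answer: M ≅ ℤ/3 ⊕ ℤ/3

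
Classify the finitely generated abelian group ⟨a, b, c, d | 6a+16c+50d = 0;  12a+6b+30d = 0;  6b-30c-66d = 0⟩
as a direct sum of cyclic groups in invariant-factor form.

rank_ℚ(R)=3; free=4−3=1
SNF(R) diag = [2, 6, 6] → torsion [2, 6, 6]

Answer: M ≅ ℤ^1 ⊕ ℤ/2 ⊕ ℤ/6 ⊕ ℤ/6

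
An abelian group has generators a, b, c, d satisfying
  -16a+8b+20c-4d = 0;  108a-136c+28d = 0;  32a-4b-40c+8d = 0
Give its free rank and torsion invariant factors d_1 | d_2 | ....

Answer: M ≅ ℤ^1 ⊕ ℤ/4 ⊕ ℤ/4 ⊕ ℤ/12

Derivation:
rank_ℚ(R)=3; free=4−3=1
SNF(R) diag = [4, 4, 12] → torsion [4, 4, 12]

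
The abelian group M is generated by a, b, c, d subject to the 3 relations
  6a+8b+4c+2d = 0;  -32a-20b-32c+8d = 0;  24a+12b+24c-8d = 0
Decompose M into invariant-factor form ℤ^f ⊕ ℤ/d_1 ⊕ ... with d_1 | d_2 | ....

Answer: M ≅ ℤ^1 ⊕ ℤ/2 ⊕ ℤ/4 ⊕ ℤ/8

Derivation:
rank_ℚ(R)=3; free=4−3=1
SNF(R) diag = [2, 4, 8] → torsion [2, 4, 8]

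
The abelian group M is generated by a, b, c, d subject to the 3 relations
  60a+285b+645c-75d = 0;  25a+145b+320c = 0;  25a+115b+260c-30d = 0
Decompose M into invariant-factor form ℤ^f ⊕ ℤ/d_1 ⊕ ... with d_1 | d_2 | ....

Answer: M ≅ ℤ^1 ⊕ ℤ/5 ⊕ ℤ/15 ⊕ ℤ/30

Derivation:
rank_ℚ(R)=3; free=4−3=1
SNF(R) diag = [5, 15, 30] → torsion [5, 15, 30]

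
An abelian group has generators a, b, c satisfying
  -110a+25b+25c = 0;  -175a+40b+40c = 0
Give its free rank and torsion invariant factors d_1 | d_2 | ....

rank_ℚ(R)=2; free=3−2=1
SNF(R) diag = [5, 5] → torsion [5, 5]

Answer: M ≅ ℤ^1 ⊕ ℤ/5 ⊕ ℤ/5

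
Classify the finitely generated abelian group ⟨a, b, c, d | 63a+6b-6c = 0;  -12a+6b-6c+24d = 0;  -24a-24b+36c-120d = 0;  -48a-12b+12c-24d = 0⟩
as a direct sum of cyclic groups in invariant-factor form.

Answer: M ≅ ℤ/3 ⊕ ℤ/6 ⊕ ℤ/12 ⊕ ℤ/24

Derivation:
rank_ℚ(R)=4; free=4−4=0
SNF(R) diag = [3, 6, 12, 24] → torsion [3, 6, 12, 24]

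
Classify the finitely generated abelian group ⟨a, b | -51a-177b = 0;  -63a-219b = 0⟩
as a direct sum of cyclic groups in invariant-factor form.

rank_ℚ(R)=2; free=2−2=0
SNF(R) diag = [3, 6] → torsion [3, 6]

Answer: M ≅ ℤ/3 ⊕ ℤ/6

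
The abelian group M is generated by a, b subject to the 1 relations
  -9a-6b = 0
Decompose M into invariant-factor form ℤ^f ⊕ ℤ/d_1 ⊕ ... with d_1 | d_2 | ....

Answer: M ≅ ℤ^1 ⊕ ℤ/3

Derivation:
rank_ℚ(R)=1; free=2−1=1
SNF(R) diag = [3] → torsion [3]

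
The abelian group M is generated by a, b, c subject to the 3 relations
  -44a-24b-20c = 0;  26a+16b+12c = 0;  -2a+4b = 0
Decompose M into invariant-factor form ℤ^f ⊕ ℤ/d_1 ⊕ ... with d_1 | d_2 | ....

Answer: M ≅ ℤ/2 ⊕ ℤ/4 ⊕ ℤ/4

Derivation:
rank_ℚ(R)=3; free=3−3=0
SNF(R) diag = [2, 4, 4] → torsion [2, 4, 4]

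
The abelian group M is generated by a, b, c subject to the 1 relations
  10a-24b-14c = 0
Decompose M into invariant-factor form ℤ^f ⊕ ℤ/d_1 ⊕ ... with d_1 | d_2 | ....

Answer: M ≅ ℤ^2 ⊕ ℤ/2

Derivation:
rank_ℚ(R)=1; free=3−1=2
SNF(R) diag = [2] → torsion [2]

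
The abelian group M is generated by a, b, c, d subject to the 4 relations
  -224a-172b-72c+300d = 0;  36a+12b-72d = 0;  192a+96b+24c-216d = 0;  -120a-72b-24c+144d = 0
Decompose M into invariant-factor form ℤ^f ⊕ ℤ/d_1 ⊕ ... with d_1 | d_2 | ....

rank_ℚ(R)=4; free=4−4=0
SNF(R) diag = [4, 12, 24, 72] → torsion [4, 12, 24, 72]

Answer: M ≅ ℤ/4 ⊕ ℤ/12 ⊕ ℤ/24 ⊕ ℤ/72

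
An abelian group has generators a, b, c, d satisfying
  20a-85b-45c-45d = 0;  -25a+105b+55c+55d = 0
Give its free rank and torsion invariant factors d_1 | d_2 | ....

Answer: M ≅ ℤ^2 ⊕ ℤ/5 ⊕ ℤ/5

Derivation:
rank_ℚ(R)=2; free=4−2=2
SNF(R) diag = [5, 5] → torsion [5, 5]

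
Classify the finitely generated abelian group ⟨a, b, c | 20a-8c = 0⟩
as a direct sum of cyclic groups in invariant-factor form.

rank_ℚ(R)=1; free=3−1=2
SNF(R) diag = [4] → torsion [4]

Answer: M ≅ ℤ^2 ⊕ ℤ/4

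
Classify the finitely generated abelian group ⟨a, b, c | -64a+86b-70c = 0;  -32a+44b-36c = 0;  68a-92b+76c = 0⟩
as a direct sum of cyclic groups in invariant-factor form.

Answer: M ≅ ℤ/2 ⊕ ℤ/4 ⊕ ℤ/8

Derivation:
rank_ℚ(R)=3; free=3−3=0
SNF(R) diag = [2, 4, 8] → torsion [2, 4, 8]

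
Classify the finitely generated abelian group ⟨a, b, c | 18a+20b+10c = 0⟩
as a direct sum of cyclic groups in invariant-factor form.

Answer: M ≅ ℤ^2 ⊕ ℤ/2

Derivation:
rank_ℚ(R)=1; free=3−1=2
SNF(R) diag = [2] → torsion [2]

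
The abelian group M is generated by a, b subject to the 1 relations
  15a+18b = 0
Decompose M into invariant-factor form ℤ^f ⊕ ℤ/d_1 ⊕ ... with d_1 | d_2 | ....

Answer: M ≅ ℤ^1 ⊕ ℤ/3

Derivation:
rank_ℚ(R)=1; free=2−1=1
SNF(R) diag = [3] → torsion [3]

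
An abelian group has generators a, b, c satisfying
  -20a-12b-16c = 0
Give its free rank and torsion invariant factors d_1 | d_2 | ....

Answer: M ≅ ℤ^2 ⊕ ℤ/4

Derivation:
rank_ℚ(R)=1; free=3−1=2
SNF(R) diag = [4] → torsion [4]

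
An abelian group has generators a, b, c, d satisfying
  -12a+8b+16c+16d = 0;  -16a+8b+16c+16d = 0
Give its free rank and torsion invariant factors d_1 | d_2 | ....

Answer: M ≅ ℤ^2 ⊕ ℤ/4 ⊕ ℤ/8

Derivation:
rank_ℚ(R)=2; free=4−2=2
SNF(R) diag = [4, 8] → torsion [4, 8]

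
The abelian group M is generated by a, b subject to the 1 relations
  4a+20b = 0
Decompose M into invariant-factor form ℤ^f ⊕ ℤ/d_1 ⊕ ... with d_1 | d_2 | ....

Answer: M ≅ ℤ^1 ⊕ ℤ/4

Derivation:
rank_ℚ(R)=1; free=2−1=1
SNF(R) diag = [4] → torsion [4]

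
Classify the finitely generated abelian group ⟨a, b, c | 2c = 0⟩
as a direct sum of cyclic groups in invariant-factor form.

Answer: M ≅ ℤ^2 ⊕ ℤ/2

Derivation:
rank_ℚ(R)=1; free=3−1=2
SNF(R) diag = [2] → torsion [2]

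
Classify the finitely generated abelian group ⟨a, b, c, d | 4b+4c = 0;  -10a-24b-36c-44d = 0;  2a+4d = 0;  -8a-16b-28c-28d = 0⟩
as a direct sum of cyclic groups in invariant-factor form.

Answer: M ≅ ℤ/2 ⊕ ℤ/4 ⊕ ℤ/12 ⊕ ℤ/12

Derivation:
rank_ℚ(R)=4; free=4−4=0
SNF(R) diag = [2, 4, 12, 12] → torsion [2, 4, 12, 12]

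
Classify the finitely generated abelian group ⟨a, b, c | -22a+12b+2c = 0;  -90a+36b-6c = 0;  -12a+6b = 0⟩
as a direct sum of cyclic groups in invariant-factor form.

rank_ℚ(R)=3; free=3−3=0
SNF(R) diag = [2, 6, 12] → torsion [2, 6, 12]

Answer: M ≅ ℤ/2 ⊕ ℤ/6 ⊕ ℤ/12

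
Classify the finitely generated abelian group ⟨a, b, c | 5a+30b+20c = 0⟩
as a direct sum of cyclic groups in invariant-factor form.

Answer: M ≅ ℤ^2 ⊕ ℤ/5

Derivation:
rank_ℚ(R)=1; free=3−1=2
SNF(R) diag = [5] → torsion [5]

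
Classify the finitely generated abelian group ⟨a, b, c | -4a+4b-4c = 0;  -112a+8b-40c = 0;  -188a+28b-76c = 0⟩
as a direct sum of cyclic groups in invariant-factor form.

Answer: M ≅ ℤ/4 ⊕ ℤ/8 ⊕ ℤ/16

Derivation:
rank_ℚ(R)=3; free=3−3=0
SNF(R) diag = [4, 8, 16] → torsion [4, 8, 16]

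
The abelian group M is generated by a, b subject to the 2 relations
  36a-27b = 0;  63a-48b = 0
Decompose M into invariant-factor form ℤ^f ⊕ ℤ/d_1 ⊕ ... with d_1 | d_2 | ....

rank_ℚ(R)=2; free=2−2=0
SNF(R) diag = [3, 9] → torsion [3, 9]

Answer: M ≅ ℤ/3 ⊕ ℤ/9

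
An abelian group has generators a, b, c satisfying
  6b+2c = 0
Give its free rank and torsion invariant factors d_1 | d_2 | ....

rank_ℚ(R)=1; free=3−1=2
SNF(R) diag = [2] → torsion [2]

Answer: M ≅ ℤ^2 ⊕ ℤ/2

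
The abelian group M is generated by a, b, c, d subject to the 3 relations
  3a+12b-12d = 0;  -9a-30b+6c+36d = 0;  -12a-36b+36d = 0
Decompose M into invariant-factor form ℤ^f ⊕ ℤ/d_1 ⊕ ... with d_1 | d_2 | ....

rank_ℚ(R)=3; free=4−3=1
SNF(R) diag = [3, 6, 12] → torsion [3, 6, 12]

Answer: M ≅ ℤ^1 ⊕ ℤ/3 ⊕ ℤ/6 ⊕ ℤ/12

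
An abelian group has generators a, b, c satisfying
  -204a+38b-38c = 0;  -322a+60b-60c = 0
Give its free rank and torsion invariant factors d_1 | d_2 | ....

rank_ℚ(R)=2; free=3−2=1
SNF(R) diag = [2, 2] → torsion [2, 2]

Answer: M ≅ ℤ^1 ⊕ ℤ/2 ⊕ ℤ/2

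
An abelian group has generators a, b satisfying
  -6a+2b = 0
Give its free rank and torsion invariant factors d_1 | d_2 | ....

Answer: M ≅ ℤ^1 ⊕ ℤ/2

Derivation:
rank_ℚ(R)=1; free=2−1=1
SNF(R) diag = [2] → torsion [2]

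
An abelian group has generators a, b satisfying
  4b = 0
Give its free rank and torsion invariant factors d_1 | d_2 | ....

Answer: M ≅ ℤ^1 ⊕ ℤ/4

Derivation:
rank_ℚ(R)=1; free=2−1=1
SNF(R) diag = [4] → torsion [4]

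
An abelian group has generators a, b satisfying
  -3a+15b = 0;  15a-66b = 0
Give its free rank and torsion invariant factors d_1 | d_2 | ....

Answer: M ≅ ℤ/3 ⊕ ℤ/9

Derivation:
rank_ℚ(R)=2; free=2−2=0
SNF(R) diag = [3, 9] → torsion [3, 9]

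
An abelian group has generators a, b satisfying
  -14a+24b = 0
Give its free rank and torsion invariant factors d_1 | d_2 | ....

Answer: M ≅ ℤ^1 ⊕ ℤ/2

Derivation:
rank_ℚ(R)=1; free=2−1=1
SNF(R) diag = [2] → torsion [2]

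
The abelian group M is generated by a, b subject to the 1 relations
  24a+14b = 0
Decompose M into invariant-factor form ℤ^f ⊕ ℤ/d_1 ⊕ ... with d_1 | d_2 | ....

Answer: M ≅ ℤ^1 ⊕ ℤ/2

Derivation:
rank_ℚ(R)=1; free=2−1=1
SNF(R) diag = [2] → torsion [2]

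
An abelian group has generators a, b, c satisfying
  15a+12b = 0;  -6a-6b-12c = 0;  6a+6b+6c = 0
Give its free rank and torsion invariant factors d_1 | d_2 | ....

rank_ℚ(R)=3; free=3−3=0
SNF(R) diag = [3, 6, 6] → torsion [3, 6, 6]

Answer: M ≅ ℤ/3 ⊕ ℤ/6 ⊕ ℤ/6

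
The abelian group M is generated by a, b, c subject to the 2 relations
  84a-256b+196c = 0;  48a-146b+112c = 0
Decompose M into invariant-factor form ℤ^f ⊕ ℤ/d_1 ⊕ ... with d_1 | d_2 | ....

rank_ℚ(R)=2; free=3−2=1
SNF(R) diag = [2, 4] → torsion [2, 4]

Answer: M ≅ ℤ^1 ⊕ ℤ/2 ⊕ ℤ/4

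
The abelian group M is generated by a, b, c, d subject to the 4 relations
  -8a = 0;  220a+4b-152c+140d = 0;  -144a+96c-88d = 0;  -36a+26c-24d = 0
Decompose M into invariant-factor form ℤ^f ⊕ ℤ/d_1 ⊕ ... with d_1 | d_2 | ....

Answer: M ≅ ℤ/2 ⊕ ℤ/4 ⊕ ℤ/8 ⊕ ℤ/8

Derivation:
rank_ℚ(R)=4; free=4−4=0
SNF(R) diag = [2, 4, 8, 8] → torsion [2, 4, 8, 8]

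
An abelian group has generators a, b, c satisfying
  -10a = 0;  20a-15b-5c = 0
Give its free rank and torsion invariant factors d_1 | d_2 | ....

Answer: M ≅ ℤ^1 ⊕ ℤ/5 ⊕ ℤ/10

Derivation:
rank_ℚ(R)=2; free=3−2=1
SNF(R) diag = [5, 10] → torsion [5, 10]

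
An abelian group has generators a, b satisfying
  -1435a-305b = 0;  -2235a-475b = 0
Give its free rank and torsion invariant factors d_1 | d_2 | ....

rank_ℚ(R)=2; free=2−2=0
SNF(R) diag = [5, 10] → torsion [5, 10]

Answer: M ≅ ℤ/5 ⊕ ℤ/10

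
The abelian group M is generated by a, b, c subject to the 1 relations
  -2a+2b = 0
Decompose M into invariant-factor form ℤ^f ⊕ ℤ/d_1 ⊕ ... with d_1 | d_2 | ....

Answer: M ≅ ℤ^2 ⊕ ℤ/2

Derivation:
rank_ℚ(R)=1; free=3−1=2
SNF(R) diag = [2] → torsion [2]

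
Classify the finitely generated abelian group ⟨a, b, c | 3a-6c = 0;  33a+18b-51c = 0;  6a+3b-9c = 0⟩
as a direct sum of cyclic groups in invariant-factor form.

Answer: M ≅ ℤ/3 ⊕ ℤ/3 ⊕ ℤ/3

Derivation:
rank_ℚ(R)=3; free=3−3=0
SNF(R) diag = [3, 3, 3] → torsion [3, 3, 3]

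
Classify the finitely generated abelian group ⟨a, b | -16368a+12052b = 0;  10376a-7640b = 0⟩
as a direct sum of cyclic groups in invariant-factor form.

Answer: M ≅ ℤ/4 ⊕ ℤ/8

Derivation:
rank_ℚ(R)=2; free=2−2=0
SNF(R) diag = [4, 8] → torsion [4, 8]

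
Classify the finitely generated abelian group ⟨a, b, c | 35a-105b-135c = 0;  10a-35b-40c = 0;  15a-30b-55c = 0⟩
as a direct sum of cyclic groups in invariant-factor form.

rank_ℚ(R)=3; free=3−3=0
SNF(R) diag = [5, 5, 10] → torsion [5, 5, 10]

Answer: M ≅ ℤ/5 ⊕ ℤ/5 ⊕ ℤ/10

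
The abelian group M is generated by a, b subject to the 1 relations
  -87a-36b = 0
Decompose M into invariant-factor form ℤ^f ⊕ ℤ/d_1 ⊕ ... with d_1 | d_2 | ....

Answer: M ≅ ℤ^1 ⊕ ℤ/3

Derivation:
rank_ℚ(R)=1; free=2−1=1
SNF(R) diag = [3] → torsion [3]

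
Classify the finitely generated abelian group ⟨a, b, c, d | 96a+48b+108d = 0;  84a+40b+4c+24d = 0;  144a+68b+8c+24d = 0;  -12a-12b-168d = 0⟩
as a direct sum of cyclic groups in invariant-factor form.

rank_ℚ(R)=4; free=4−4=0
SNF(R) diag = [4, 12, 12, 12] → torsion [4, 12, 12, 12]

Answer: M ≅ ℤ/4 ⊕ ℤ/12 ⊕ ℤ/12 ⊕ ℤ/12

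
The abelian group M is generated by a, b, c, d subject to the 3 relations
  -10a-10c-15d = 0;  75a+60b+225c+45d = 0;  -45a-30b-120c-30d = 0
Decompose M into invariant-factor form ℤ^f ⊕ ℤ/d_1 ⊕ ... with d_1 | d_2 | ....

Answer: M ≅ ℤ^1 ⊕ ℤ/5 ⊕ ℤ/15 ⊕ ℤ/15

Derivation:
rank_ℚ(R)=3; free=4−3=1
SNF(R) diag = [5, 15, 15] → torsion [5, 15, 15]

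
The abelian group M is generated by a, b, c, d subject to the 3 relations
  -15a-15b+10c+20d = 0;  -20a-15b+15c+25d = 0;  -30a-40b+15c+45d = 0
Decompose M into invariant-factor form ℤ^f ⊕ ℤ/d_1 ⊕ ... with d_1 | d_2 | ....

Answer: M ≅ ℤ^1 ⊕ ℤ/5 ⊕ ℤ/5 ⊕ ℤ/5

Derivation:
rank_ℚ(R)=3; free=4−3=1
SNF(R) diag = [5, 5, 5] → torsion [5, 5, 5]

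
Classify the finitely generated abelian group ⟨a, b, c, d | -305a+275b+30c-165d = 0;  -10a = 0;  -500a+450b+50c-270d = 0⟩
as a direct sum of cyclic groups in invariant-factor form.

Answer: M ≅ ℤ^1 ⊕ ℤ/5 ⊕ ℤ/10 ⊕ ℤ/10

Derivation:
rank_ℚ(R)=3; free=4−3=1
SNF(R) diag = [5, 10, 10] → torsion [5, 10, 10]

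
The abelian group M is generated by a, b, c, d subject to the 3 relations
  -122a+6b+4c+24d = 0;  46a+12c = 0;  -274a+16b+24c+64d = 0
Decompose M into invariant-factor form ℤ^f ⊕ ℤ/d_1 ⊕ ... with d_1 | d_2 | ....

rank_ℚ(R)=3; free=4−3=1
SNF(R) diag = [2, 2, 4] → torsion [2, 2, 4]

Answer: M ≅ ℤ^1 ⊕ ℤ/2 ⊕ ℤ/2 ⊕ ℤ/4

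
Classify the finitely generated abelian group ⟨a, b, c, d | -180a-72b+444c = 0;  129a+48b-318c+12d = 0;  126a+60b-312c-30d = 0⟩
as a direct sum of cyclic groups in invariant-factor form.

rank_ℚ(R)=3; free=4−3=1
SNF(R) diag = [3, 6, 12] → torsion [3, 6, 12]

Answer: M ≅ ℤ^1 ⊕ ℤ/3 ⊕ ℤ/6 ⊕ ℤ/12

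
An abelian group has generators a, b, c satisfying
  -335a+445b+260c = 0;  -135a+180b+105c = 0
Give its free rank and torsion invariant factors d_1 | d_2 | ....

Answer: M ≅ ℤ^1 ⊕ ℤ/5 ⊕ ℤ/15

Derivation:
rank_ℚ(R)=2; free=3−2=1
SNF(R) diag = [5, 15] → torsion [5, 15]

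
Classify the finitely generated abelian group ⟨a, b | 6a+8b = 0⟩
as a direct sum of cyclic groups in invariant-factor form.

Answer: M ≅ ℤ^1 ⊕ ℤ/2

Derivation:
rank_ℚ(R)=1; free=2−1=1
SNF(R) diag = [2] → torsion [2]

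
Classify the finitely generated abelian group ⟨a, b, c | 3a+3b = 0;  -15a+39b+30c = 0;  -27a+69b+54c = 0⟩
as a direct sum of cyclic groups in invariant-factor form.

rank_ℚ(R)=3; free=3−3=0
SNF(R) diag = [3, 6, 6] → torsion [3, 6, 6]

Answer: M ≅ ℤ/3 ⊕ ℤ/6 ⊕ ℤ/6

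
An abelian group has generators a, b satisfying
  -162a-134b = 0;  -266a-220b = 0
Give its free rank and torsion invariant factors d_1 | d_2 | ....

rank_ℚ(R)=2; free=2−2=0
SNF(R) diag = [2, 2] → torsion [2, 2]

Answer: M ≅ ℤ/2 ⊕ ℤ/2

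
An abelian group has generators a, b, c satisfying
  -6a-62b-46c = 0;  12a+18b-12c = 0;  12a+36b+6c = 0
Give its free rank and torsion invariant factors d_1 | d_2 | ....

Answer: M ≅ ℤ/2 ⊕ ℤ/6 ⊕ ℤ/18

Derivation:
rank_ℚ(R)=3; free=3−3=0
SNF(R) diag = [2, 6, 18] → torsion [2, 6, 18]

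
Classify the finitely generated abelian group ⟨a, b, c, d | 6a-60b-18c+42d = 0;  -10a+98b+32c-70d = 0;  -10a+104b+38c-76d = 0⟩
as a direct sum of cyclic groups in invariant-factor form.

Answer: M ≅ ℤ^1 ⊕ ℤ/2 ⊕ ℤ/6 ⊕ ℤ/6

Derivation:
rank_ℚ(R)=3; free=4−3=1
SNF(R) diag = [2, 6, 6] → torsion [2, 6, 6]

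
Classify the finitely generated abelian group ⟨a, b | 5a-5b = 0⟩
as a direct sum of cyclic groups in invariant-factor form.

rank_ℚ(R)=1; free=2−1=1
SNF(R) diag = [5] → torsion [5]

Answer: M ≅ ℤ^1 ⊕ ℤ/5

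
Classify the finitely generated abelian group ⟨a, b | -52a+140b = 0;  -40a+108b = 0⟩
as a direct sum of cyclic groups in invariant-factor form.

rank_ℚ(R)=2; free=2−2=0
SNF(R) diag = [4, 4] → torsion [4, 4]

Answer: M ≅ ℤ/4 ⊕ ℤ/4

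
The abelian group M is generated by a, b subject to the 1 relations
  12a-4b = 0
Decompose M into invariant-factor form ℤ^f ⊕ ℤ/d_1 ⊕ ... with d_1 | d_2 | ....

Answer: M ≅ ℤ^1 ⊕ ℤ/4

Derivation:
rank_ℚ(R)=1; free=2−1=1
SNF(R) diag = [4] → torsion [4]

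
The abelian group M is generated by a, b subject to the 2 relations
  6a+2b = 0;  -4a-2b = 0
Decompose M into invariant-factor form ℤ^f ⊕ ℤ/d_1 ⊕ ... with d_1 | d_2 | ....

rank_ℚ(R)=2; free=2−2=0
SNF(R) diag = [2, 2] → torsion [2, 2]

Answer: M ≅ ℤ/2 ⊕ ℤ/2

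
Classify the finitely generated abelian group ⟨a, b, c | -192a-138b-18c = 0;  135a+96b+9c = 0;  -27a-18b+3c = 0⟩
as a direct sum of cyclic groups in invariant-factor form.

rank_ℚ(R)=3; free=3−3=0
SNF(R) diag = [3, 6, 6] → torsion [3, 6, 6]

Answer: M ≅ ℤ/3 ⊕ ℤ/6 ⊕ ℤ/6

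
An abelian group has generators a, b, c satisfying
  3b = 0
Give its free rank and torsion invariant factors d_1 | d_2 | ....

rank_ℚ(R)=1; free=3−1=2
SNF(R) diag = [3] → torsion [3]

Answer: M ≅ ℤ^2 ⊕ ℤ/3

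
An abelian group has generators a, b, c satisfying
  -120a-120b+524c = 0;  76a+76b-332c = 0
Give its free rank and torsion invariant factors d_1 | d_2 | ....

rank_ℚ(R)=2; free=3−2=1
SNF(R) diag = [4, 4] → torsion [4, 4]

Answer: M ≅ ℤ^1 ⊕ ℤ/4 ⊕ ℤ/4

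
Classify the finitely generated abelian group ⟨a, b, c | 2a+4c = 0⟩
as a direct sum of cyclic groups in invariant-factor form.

Answer: M ≅ ℤ^2 ⊕ ℤ/2

Derivation:
rank_ℚ(R)=1; free=3−1=2
SNF(R) diag = [2] → torsion [2]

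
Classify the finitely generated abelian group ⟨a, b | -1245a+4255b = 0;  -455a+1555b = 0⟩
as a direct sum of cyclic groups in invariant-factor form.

rank_ℚ(R)=2; free=2−2=0
SNF(R) diag = [5, 10] → torsion [5, 10]

Answer: M ≅ ℤ/5 ⊕ ℤ/10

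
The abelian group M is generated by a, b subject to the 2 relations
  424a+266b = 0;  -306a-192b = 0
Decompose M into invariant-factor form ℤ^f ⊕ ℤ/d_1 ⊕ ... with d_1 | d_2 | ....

Answer: M ≅ ℤ/2 ⊕ ℤ/6

Derivation:
rank_ℚ(R)=2; free=2−2=0
SNF(R) diag = [2, 6] → torsion [2, 6]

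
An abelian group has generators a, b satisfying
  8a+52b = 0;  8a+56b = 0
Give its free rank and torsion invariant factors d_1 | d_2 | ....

rank_ℚ(R)=2; free=2−2=0
SNF(R) diag = [4, 8] → torsion [4, 8]

Answer: M ≅ ℤ/4 ⊕ ℤ/8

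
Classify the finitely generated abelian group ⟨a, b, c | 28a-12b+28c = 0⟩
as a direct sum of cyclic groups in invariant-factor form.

Answer: M ≅ ℤ^2 ⊕ ℤ/4

Derivation:
rank_ℚ(R)=1; free=3−1=2
SNF(R) diag = [4] → torsion [4]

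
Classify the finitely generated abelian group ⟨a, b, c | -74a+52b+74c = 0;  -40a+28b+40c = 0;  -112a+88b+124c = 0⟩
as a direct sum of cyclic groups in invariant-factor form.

Answer: M ≅ ℤ/2 ⊕ ℤ/4 ⊕ ℤ/12

Derivation:
rank_ℚ(R)=3; free=3−3=0
SNF(R) diag = [2, 4, 12] → torsion [2, 4, 12]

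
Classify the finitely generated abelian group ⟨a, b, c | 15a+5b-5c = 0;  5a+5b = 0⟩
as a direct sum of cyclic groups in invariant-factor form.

rank_ℚ(R)=2; free=3−2=1
SNF(R) diag = [5, 5] → torsion [5, 5]

Answer: M ≅ ℤ^1 ⊕ ℤ/5 ⊕ ℤ/5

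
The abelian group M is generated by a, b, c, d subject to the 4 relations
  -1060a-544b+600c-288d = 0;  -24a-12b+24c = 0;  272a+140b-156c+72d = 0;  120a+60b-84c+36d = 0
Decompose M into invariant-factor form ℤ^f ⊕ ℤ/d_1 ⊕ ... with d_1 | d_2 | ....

rank_ℚ(R)=4; free=4−4=0
SNF(R) diag = [4, 12, 36, 36] → torsion [4, 12, 36, 36]

Answer: M ≅ ℤ/4 ⊕ ℤ/12 ⊕ ℤ/36 ⊕ ℤ/36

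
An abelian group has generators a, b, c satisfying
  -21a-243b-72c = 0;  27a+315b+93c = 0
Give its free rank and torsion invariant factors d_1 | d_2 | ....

rank_ℚ(R)=2; free=3−2=1
SNF(R) diag = [3, 3] → torsion [3, 3]

Answer: M ≅ ℤ^1 ⊕ ℤ/3 ⊕ ℤ/3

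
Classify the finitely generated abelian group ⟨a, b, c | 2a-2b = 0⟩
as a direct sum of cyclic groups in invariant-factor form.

rank_ℚ(R)=1; free=3−1=2
SNF(R) diag = [2] → torsion [2]

Answer: M ≅ ℤ^2 ⊕ ℤ/2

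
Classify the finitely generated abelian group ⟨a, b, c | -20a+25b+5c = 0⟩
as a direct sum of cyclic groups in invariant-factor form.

rank_ℚ(R)=1; free=3−1=2
SNF(R) diag = [5] → torsion [5]

Answer: M ≅ ℤ^2 ⊕ ℤ/5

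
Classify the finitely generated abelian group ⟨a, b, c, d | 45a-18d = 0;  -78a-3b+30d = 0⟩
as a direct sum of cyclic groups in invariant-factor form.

rank_ℚ(R)=2; free=4−2=2
SNF(R) diag = [3, 9] → torsion [3, 9]

Answer: M ≅ ℤ^2 ⊕ ℤ/3 ⊕ ℤ/9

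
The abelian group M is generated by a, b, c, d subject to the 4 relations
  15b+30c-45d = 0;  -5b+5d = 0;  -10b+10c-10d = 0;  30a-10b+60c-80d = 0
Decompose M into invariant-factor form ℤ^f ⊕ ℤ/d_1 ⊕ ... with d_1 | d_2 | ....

Answer: M ≅ ℤ/5 ⊕ ℤ/10 ⊕ ℤ/30 ⊕ ℤ/30

Derivation:
rank_ℚ(R)=4; free=4−4=0
SNF(R) diag = [5, 10, 30, 30] → torsion [5, 10, 30, 30]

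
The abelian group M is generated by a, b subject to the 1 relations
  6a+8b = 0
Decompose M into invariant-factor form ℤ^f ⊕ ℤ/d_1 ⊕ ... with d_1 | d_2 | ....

rank_ℚ(R)=1; free=2−1=1
SNF(R) diag = [2] → torsion [2]

Answer: M ≅ ℤ^1 ⊕ ℤ/2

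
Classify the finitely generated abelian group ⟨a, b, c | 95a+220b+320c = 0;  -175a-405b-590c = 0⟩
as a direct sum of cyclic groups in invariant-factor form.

Answer: M ≅ ℤ^1 ⊕ ℤ/5 ⊕ ℤ/5

Derivation:
rank_ℚ(R)=2; free=3−2=1
SNF(R) diag = [5, 5] → torsion [5, 5]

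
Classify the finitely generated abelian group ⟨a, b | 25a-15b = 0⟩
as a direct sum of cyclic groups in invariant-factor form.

Answer: M ≅ ℤ^1 ⊕ ℤ/5

Derivation:
rank_ℚ(R)=1; free=2−1=1
SNF(R) diag = [5] → torsion [5]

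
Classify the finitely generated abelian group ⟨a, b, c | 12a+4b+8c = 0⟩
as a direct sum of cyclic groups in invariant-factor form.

Answer: M ≅ ℤ^2 ⊕ ℤ/4

Derivation:
rank_ℚ(R)=1; free=3−1=2
SNF(R) diag = [4] → torsion [4]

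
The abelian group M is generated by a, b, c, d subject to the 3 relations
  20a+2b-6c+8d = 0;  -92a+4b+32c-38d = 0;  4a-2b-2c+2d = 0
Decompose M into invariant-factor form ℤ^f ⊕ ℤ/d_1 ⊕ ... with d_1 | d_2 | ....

rank_ℚ(R)=3; free=4−3=1
SNF(R) diag = [2, 2, 4] → torsion [2, 2, 4]

Answer: M ≅ ℤ^1 ⊕ ℤ/2 ⊕ ℤ/2 ⊕ ℤ/4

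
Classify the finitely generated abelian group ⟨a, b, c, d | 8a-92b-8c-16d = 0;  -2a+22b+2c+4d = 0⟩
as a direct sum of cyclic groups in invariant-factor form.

Answer: M ≅ ℤ^2 ⊕ ℤ/2 ⊕ ℤ/4

Derivation:
rank_ℚ(R)=2; free=4−2=2
SNF(R) diag = [2, 4] → torsion [2, 4]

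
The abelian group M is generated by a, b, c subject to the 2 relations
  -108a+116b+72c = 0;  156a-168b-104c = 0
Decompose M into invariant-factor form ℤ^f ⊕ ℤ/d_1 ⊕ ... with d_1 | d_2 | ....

rank_ℚ(R)=2; free=3−2=1
SNF(R) diag = [4, 4] → torsion [4, 4]

Answer: M ≅ ℤ^1 ⊕ ℤ/4 ⊕ ℤ/4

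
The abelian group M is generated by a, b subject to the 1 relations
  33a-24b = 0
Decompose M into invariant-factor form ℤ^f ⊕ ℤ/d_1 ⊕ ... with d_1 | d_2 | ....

rank_ℚ(R)=1; free=2−1=1
SNF(R) diag = [3] → torsion [3]

Answer: M ≅ ℤ^1 ⊕ ℤ/3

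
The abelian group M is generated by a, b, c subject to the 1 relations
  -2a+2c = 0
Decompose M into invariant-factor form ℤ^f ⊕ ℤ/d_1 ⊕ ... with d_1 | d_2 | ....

rank_ℚ(R)=1; free=3−1=2
SNF(R) diag = [2] → torsion [2]

Answer: M ≅ ℤ^2 ⊕ ℤ/2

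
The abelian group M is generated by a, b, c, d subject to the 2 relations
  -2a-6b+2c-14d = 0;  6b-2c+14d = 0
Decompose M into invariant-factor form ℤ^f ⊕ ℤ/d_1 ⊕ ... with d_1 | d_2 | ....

Answer: M ≅ ℤ^2 ⊕ ℤ/2 ⊕ ℤ/2

Derivation:
rank_ℚ(R)=2; free=4−2=2
SNF(R) diag = [2, 2] → torsion [2, 2]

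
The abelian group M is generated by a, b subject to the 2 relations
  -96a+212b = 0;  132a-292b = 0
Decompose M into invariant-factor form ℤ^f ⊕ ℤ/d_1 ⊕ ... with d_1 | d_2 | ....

Answer: M ≅ ℤ/4 ⊕ ℤ/12

Derivation:
rank_ℚ(R)=2; free=2−2=0
SNF(R) diag = [4, 12] → torsion [4, 12]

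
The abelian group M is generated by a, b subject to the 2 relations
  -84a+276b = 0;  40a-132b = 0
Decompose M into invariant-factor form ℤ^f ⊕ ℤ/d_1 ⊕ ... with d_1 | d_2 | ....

rank_ℚ(R)=2; free=2−2=0
SNF(R) diag = [4, 12] → torsion [4, 12]

Answer: M ≅ ℤ/4 ⊕ ℤ/12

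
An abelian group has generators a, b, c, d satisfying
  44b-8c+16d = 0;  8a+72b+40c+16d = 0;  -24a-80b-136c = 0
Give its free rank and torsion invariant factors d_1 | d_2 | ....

rank_ℚ(R)=3; free=4−3=1
SNF(R) diag = [4, 8, 16] → torsion [4, 8, 16]

Answer: M ≅ ℤ^1 ⊕ ℤ/4 ⊕ ℤ/8 ⊕ ℤ/16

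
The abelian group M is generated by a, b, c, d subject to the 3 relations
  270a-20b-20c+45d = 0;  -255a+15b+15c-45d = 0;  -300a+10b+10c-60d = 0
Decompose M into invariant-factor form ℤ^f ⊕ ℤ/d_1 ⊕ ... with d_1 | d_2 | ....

Answer: M ≅ ℤ^1 ⊕ ℤ/5 ⊕ ℤ/15 ⊕ ℤ/30

Derivation:
rank_ℚ(R)=3; free=4−3=1
SNF(R) diag = [5, 15, 30] → torsion [5, 15, 30]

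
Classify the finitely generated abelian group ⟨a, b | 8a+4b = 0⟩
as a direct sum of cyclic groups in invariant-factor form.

rank_ℚ(R)=1; free=2−1=1
SNF(R) diag = [4] → torsion [4]

Answer: M ≅ ℤ^1 ⊕ ℤ/4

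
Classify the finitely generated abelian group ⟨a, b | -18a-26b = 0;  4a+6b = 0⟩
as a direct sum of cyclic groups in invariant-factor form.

Answer: M ≅ ℤ/2 ⊕ ℤ/2

Derivation:
rank_ℚ(R)=2; free=2−2=0
SNF(R) diag = [2, 2] → torsion [2, 2]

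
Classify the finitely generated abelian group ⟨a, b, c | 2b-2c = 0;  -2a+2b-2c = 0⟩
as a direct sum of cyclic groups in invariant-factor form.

Answer: M ≅ ℤ^1 ⊕ ℤ/2 ⊕ ℤ/2

Derivation:
rank_ℚ(R)=2; free=3−2=1
SNF(R) diag = [2, 2] → torsion [2, 2]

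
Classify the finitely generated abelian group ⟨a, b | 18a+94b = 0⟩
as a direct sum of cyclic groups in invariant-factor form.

rank_ℚ(R)=1; free=2−1=1
SNF(R) diag = [2] → torsion [2]

Answer: M ≅ ℤ^1 ⊕ ℤ/2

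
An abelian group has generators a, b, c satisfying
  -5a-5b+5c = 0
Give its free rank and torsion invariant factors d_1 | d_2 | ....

rank_ℚ(R)=1; free=3−1=2
SNF(R) diag = [5] → torsion [5]

Answer: M ≅ ℤ^2 ⊕ ℤ/5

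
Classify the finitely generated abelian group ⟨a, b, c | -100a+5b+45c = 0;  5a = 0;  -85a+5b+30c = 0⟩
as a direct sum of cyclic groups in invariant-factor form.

Answer: M ≅ ℤ/5 ⊕ ℤ/5 ⊕ ℤ/15

Derivation:
rank_ℚ(R)=3; free=3−3=0
SNF(R) diag = [5, 5, 15] → torsion [5, 5, 15]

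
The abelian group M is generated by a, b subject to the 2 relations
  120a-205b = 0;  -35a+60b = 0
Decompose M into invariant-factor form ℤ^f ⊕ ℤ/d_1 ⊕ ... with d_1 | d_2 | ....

Answer: M ≅ ℤ/5 ⊕ ℤ/5

Derivation:
rank_ℚ(R)=2; free=2−2=0
SNF(R) diag = [5, 5] → torsion [5, 5]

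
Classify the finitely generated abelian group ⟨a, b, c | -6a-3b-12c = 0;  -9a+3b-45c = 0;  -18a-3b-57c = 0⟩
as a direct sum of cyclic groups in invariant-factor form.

Answer: M ≅ ℤ/3 ⊕ ℤ/3 ⊕ ℤ/3

Derivation:
rank_ℚ(R)=3; free=3−3=0
SNF(R) diag = [3, 3, 3] → torsion [3, 3, 3]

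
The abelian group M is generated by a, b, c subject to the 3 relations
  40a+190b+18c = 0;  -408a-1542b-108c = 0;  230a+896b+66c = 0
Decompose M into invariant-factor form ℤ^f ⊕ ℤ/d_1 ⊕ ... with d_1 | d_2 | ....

rank_ℚ(R)=3; free=3−3=0
SNF(R) diag = [2, 6, 18] → torsion [2, 6, 18]

Answer: M ≅ ℤ/2 ⊕ ℤ/6 ⊕ ℤ/18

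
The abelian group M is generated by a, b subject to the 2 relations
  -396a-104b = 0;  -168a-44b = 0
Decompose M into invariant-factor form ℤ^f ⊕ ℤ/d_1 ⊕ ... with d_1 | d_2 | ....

rank_ℚ(R)=2; free=2−2=0
SNF(R) diag = [4, 12] → torsion [4, 12]

Answer: M ≅ ℤ/4 ⊕ ℤ/12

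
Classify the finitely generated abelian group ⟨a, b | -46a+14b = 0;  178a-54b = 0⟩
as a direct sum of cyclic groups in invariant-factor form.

rank_ℚ(R)=2; free=2−2=0
SNF(R) diag = [2, 4] → torsion [2, 4]

Answer: M ≅ ℤ/2 ⊕ ℤ/4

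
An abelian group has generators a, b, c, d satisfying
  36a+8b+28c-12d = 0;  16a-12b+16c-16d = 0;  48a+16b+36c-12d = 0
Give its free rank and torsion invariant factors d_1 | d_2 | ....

rank_ℚ(R)=3; free=4−3=1
SNF(R) diag = [4, 4, 4] → torsion [4, 4, 4]

Answer: M ≅ ℤ^1 ⊕ ℤ/4 ⊕ ℤ/4 ⊕ ℤ/4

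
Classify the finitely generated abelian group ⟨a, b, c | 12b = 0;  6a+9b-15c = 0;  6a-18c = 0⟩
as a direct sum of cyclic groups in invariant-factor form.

Answer: M ≅ ℤ/3 ⊕ ℤ/6 ⊕ ℤ/12

Derivation:
rank_ℚ(R)=3; free=3−3=0
SNF(R) diag = [3, 6, 12] → torsion [3, 6, 12]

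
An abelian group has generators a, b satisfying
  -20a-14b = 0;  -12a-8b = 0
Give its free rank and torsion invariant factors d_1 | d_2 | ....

Answer: M ≅ ℤ/2 ⊕ ℤ/4

Derivation:
rank_ℚ(R)=2; free=2−2=0
SNF(R) diag = [2, 4] → torsion [2, 4]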